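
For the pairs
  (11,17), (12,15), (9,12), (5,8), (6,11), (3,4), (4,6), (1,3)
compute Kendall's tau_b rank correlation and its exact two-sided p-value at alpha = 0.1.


Step 1: Enumerate the 28 unordered pairs (i,j) with i<j and classify each by sign(x_j-x_i) * sign(y_j-y_i).
  (1,2):dx=+1,dy=-2->D; (1,3):dx=-2,dy=-5->C; (1,4):dx=-6,dy=-9->C; (1,5):dx=-5,dy=-6->C
  (1,6):dx=-8,dy=-13->C; (1,7):dx=-7,dy=-11->C; (1,8):dx=-10,dy=-14->C; (2,3):dx=-3,dy=-3->C
  (2,4):dx=-7,dy=-7->C; (2,5):dx=-6,dy=-4->C; (2,6):dx=-9,dy=-11->C; (2,7):dx=-8,dy=-9->C
  (2,8):dx=-11,dy=-12->C; (3,4):dx=-4,dy=-4->C; (3,5):dx=-3,dy=-1->C; (3,6):dx=-6,dy=-8->C
  (3,7):dx=-5,dy=-6->C; (3,8):dx=-8,dy=-9->C; (4,5):dx=+1,dy=+3->C; (4,6):dx=-2,dy=-4->C
  (4,7):dx=-1,dy=-2->C; (4,8):dx=-4,dy=-5->C; (5,6):dx=-3,dy=-7->C; (5,7):dx=-2,dy=-5->C
  (5,8):dx=-5,dy=-8->C; (6,7):dx=+1,dy=+2->C; (6,8):dx=-2,dy=-1->C; (7,8):dx=-3,dy=-3->C
Step 2: C = 27, D = 1, total pairs = 28.
Step 3: tau = (C - D)/(n(n-1)/2) = (27 - 1)/28 = 0.928571.
Step 4: Exact two-sided p-value (enumerate n! = 40320 permutations of y under H0): p = 0.000397.
Step 5: alpha = 0.1. reject H0.

tau_b = 0.9286 (C=27, D=1), p = 0.000397, reject H0.


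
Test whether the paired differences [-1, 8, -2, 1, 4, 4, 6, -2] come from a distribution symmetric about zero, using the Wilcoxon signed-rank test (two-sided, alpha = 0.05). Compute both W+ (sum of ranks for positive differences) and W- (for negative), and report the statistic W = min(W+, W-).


Step 1: Drop any zero differences (none here) and take |d_i|.
|d| = [1, 8, 2, 1, 4, 4, 6, 2]
Step 2: Midrank |d_i| (ties get averaged ranks).
ranks: |1|->1.5, |8|->8, |2|->3.5, |1|->1.5, |4|->5.5, |4|->5.5, |6|->7, |2|->3.5
Step 3: Attach original signs; sum ranks with positive sign and with negative sign.
W+ = 8 + 1.5 + 5.5 + 5.5 + 7 = 27.5
W- = 1.5 + 3.5 + 3.5 = 8.5
(Check: W+ + W- = 36 should equal n(n+1)/2 = 36.)
Step 4: Test statistic W = min(W+, W-) = 8.5.
Step 5: Ties in |d|, so use the tie-corrected normal approximation.
        E[W] = n(n+1)/4 = 8*9/4 = 18.
        Tie groups: |d|=1 (t=2), |d|=2 (t=2), |d|=4 (t=2); sum(t^3 - t) = 18.
        Var[W] = n(n+1)(2n+1)/24 - sum(t^3-t)/48 = 1224/24 - 18/48 = 50.625.
        z = (W - E[W]) / sqrt(Var[W]) = (8.5 - 18) / 7.1151 = -1.3352.
        Two-sided p = 2*Phi(z) = 0.181816.
Step 6: alpha = 0.05. fail to reject H0.

W+ = 27.5, W- = 8.5, W = min = 8.5, p = 0.181816, fail to reject H0.


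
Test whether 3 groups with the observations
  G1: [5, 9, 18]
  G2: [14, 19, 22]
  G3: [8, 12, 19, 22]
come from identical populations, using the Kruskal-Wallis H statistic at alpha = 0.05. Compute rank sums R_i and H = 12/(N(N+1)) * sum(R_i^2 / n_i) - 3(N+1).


Step 1: Combine all N = 10 observations and assign midranks.
sorted (value, group, rank): (5,G1,1), (8,G3,2), (9,G1,3), (12,G3,4), (14,G2,5), (18,G1,6), (19,G2,7.5), (19,G3,7.5), (22,G2,9.5), (22,G3,9.5)
Step 2: Sum ranks within each group.
R_1 = 10 (n_1 = 3)
R_2 = 22 (n_2 = 3)
R_3 = 23 (n_3 = 4)
Step 3: H = 12/(N(N+1)) * sum(R_i^2/n_i) - 3(N+1)
     = 12/(10*11) * (10^2/3 + 22^2/3 + 23^2/4) - 3*11
     = 0.109091 * 326.917 - 33
     = 2.663636.
Step 4: Ties present; correction factor C = 1 - 12/(10^3 - 10) = 0.987879. Corrected H = 2.663636 / 0.987879 = 2.696319.
Step 5: Under H0, H ~ chi^2(2); p-value = 0.259718.
Step 6: alpha = 0.05. fail to reject H0.

H = 2.6963, df = 2, p = 0.259718, fail to reject H0.


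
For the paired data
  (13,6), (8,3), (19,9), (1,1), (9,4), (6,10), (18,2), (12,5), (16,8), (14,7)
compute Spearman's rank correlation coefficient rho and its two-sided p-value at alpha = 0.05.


Step 1: Rank x and y separately (midranks; no ties here).
rank(x): 13->6, 8->3, 19->10, 1->1, 9->4, 6->2, 18->9, 12->5, 16->8, 14->7
rank(y): 6->6, 3->3, 9->9, 1->1, 4->4, 10->10, 2->2, 5->5, 8->8, 7->7
Step 2: d_i = R_x(i) - R_y(i); compute d_i^2.
  (6-6)^2=0, (3-3)^2=0, (10-9)^2=1, (1-1)^2=0, (4-4)^2=0, (2-10)^2=64, (9-2)^2=49, (5-5)^2=0, (8-8)^2=0, (7-7)^2=0
sum(d^2) = 114.
Step 3: rho = 1 - 6*114 / (10*(10^2 - 1)) = 1 - 684/990 = 0.309091.
Step 4: Under H0, t = rho * sqrt((n-2)/(1-rho^2)) = 0.9193 ~ t(8).
Step 5: Two-sided p-value from the t-distribution with 8 df = 0.384841.
Step 6: alpha = 0.05. fail to reject H0.

rho = 0.3091, p = 0.384841, fail to reject H0 at alpha = 0.05.


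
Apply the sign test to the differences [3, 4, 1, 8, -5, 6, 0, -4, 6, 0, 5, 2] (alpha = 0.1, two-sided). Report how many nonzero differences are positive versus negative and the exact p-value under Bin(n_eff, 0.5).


Step 1: Discard zero differences. Original n = 12; n_eff = number of nonzero differences = 10.
Nonzero differences (with sign): +3, +4, +1, +8, -5, +6, -4, +6, +5, +2
Step 2: Count signs: positive = 8, negative = 2.
Step 3: Under H0: P(positive) = 0.5, so the number of positives S ~ Bin(10, 0.5).
Step 4: Two-sided exact p-value = sum of Bin(10,0.5) probabilities at or below the observed probability = 0.109375.
Step 5: alpha = 0.1. fail to reject H0.

n_eff = 10, pos = 8, neg = 2, p = 0.109375, fail to reject H0.


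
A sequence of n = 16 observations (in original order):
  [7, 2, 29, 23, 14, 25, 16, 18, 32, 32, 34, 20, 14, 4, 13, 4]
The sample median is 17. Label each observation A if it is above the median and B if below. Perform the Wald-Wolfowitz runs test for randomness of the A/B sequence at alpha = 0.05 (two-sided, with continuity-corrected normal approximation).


Step 1: Compute median = 17; label A = above, B = below.
Labels in order: BBAABABAAAAABBBB  (n_A = 8, n_B = 8)
Step 2: Count runs R = 7.
Step 3: Under H0 (random ordering), E[R] = 2*n_A*n_B/(n_A+n_B) + 1 = 2*8*8/16 + 1 = 9.0000.
        Var[R] = 2*n_A*n_B*(2*n_A*n_B - n_A - n_B) / ((n_A+n_B)^2 * (n_A+n_B-1)) = 14336/3840 = 3.7333.
        SD[R] = 1.9322.
Step 4: Continuity-corrected z = (R + 0.5 - E[R]) / SD[R] = (7 + 0.5 - 9.0000) / 1.9322 = -0.7763.
Step 5: Two-sided p-value via normal approximation = 2*(1 - Phi(|z|)) = 0.437558.
Step 6: alpha = 0.05. fail to reject H0.

R = 7, z = -0.7763, p = 0.437558, fail to reject H0.


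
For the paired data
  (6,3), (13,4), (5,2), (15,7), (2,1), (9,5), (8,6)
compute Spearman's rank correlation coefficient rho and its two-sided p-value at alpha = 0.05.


Step 1: Rank x and y separately (midranks; no ties here).
rank(x): 6->3, 13->6, 5->2, 15->7, 2->1, 9->5, 8->4
rank(y): 3->3, 4->4, 2->2, 7->7, 1->1, 5->5, 6->6
Step 2: d_i = R_x(i) - R_y(i); compute d_i^2.
  (3-3)^2=0, (6-4)^2=4, (2-2)^2=0, (7-7)^2=0, (1-1)^2=0, (5-5)^2=0, (4-6)^2=4
sum(d^2) = 8.
Step 3: rho = 1 - 6*8 / (7*(7^2 - 1)) = 1 - 48/336 = 0.857143.
Step 4: Under H0, t = rho * sqrt((n-2)/(1-rho^2)) = 3.7210 ~ t(5).
Step 5: Two-sided p-value from the t-distribution with 5 df = 0.013697.
Step 6: alpha = 0.05. reject H0.

rho = 0.8571, p = 0.013697, reject H0 at alpha = 0.05.


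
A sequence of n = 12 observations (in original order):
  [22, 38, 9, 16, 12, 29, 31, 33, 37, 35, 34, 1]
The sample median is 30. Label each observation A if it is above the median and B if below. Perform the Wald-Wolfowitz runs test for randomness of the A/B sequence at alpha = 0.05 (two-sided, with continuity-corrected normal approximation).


Step 1: Compute median = 30; label A = above, B = below.
Labels in order: BABBBBAAAAAB  (n_A = 6, n_B = 6)
Step 2: Count runs R = 5.
Step 3: Under H0 (random ordering), E[R] = 2*n_A*n_B/(n_A+n_B) + 1 = 2*6*6/12 + 1 = 7.0000.
        Var[R] = 2*n_A*n_B*(2*n_A*n_B - n_A - n_B) / ((n_A+n_B)^2 * (n_A+n_B-1)) = 4320/1584 = 2.7273.
        SD[R] = 1.6514.
Step 4: Continuity-corrected z = (R + 0.5 - E[R]) / SD[R] = (5 + 0.5 - 7.0000) / 1.6514 = -0.9083.
Step 5: Two-sided p-value via normal approximation = 2*(1 - Phi(|z|)) = 0.363722.
Step 6: alpha = 0.05. fail to reject H0.

R = 5, z = -0.9083, p = 0.363722, fail to reject H0.


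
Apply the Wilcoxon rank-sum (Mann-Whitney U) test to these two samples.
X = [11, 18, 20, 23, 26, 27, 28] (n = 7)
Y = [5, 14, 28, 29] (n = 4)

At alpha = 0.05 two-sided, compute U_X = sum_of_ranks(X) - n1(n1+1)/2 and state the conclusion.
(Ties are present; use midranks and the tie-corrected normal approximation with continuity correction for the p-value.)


Step 1: Combine and sort all 11 observations; assign midranks.
sorted (value, group): (5,Y), (11,X), (14,Y), (18,X), (20,X), (23,X), (26,X), (27,X), (28,X), (28,Y), (29,Y)
ranks: 5->1, 11->2, 14->3, 18->4, 20->5, 23->6, 26->7, 27->8, 28->9.5, 28->9.5, 29->11
Step 2: Rank sum for X: R1 = 2 + 4 + 5 + 6 + 7 + 8 + 9.5 = 41.5.
Step 3: U_X = R1 - n1(n1+1)/2 = 41.5 - 7*8/2 = 41.5 - 28 = 13.5.
       U_Y = n1*n2 - U_X = 28 - 13.5 = 14.5.
Step 4: Ties are present, so use the tie-corrected normal approximation (with continuity correction) for the p-value.
Step 5: p-value = 1.000000; compare to alpha = 0.05. fail to reject H0.

U_X = 13.5, p = 1.000000, fail to reject H0 at alpha = 0.05.


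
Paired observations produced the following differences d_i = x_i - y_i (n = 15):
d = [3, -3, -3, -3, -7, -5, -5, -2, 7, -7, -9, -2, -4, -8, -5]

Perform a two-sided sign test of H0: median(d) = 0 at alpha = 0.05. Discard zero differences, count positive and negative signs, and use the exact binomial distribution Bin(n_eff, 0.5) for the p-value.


Step 1: Discard zero differences. Original n = 15; n_eff = number of nonzero differences = 15.
Nonzero differences (with sign): +3, -3, -3, -3, -7, -5, -5, -2, +7, -7, -9, -2, -4, -8, -5
Step 2: Count signs: positive = 2, negative = 13.
Step 3: Under H0: P(positive) = 0.5, so the number of positives S ~ Bin(15, 0.5).
Step 4: Two-sided exact p-value = sum of Bin(15,0.5) probabilities at or below the observed probability = 0.007385.
Step 5: alpha = 0.05. reject H0.

n_eff = 15, pos = 2, neg = 13, p = 0.007385, reject H0.


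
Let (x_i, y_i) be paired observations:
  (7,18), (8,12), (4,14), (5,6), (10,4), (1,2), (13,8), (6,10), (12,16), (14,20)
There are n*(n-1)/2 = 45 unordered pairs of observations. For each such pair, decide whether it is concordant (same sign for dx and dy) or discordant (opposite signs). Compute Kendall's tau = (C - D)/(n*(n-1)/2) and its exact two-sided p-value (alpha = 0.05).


Step 1: Enumerate the 45 unordered pairs (i,j) with i<j and classify each by sign(x_j-x_i) * sign(y_j-y_i).
  (1,2):dx=+1,dy=-6->D; (1,3):dx=-3,dy=-4->C; (1,4):dx=-2,dy=-12->C; (1,5):dx=+3,dy=-14->D
  (1,6):dx=-6,dy=-16->C; (1,7):dx=+6,dy=-10->D; (1,8):dx=-1,dy=-8->C; (1,9):dx=+5,dy=-2->D
  (1,10):dx=+7,dy=+2->C; (2,3):dx=-4,dy=+2->D; (2,4):dx=-3,dy=-6->C; (2,5):dx=+2,dy=-8->D
  (2,6):dx=-7,dy=-10->C; (2,7):dx=+5,dy=-4->D; (2,8):dx=-2,dy=-2->C; (2,9):dx=+4,dy=+4->C
  (2,10):dx=+6,dy=+8->C; (3,4):dx=+1,dy=-8->D; (3,5):dx=+6,dy=-10->D; (3,6):dx=-3,dy=-12->C
  (3,7):dx=+9,dy=-6->D; (3,8):dx=+2,dy=-4->D; (3,9):dx=+8,dy=+2->C; (3,10):dx=+10,dy=+6->C
  (4,5):dx=+5,dy=-2->D; (4,6):dx=-4,dy=-4->C; (4,7):dx=+8,dy=+2->C; (4,8):dx=+1,dy=+4->C
  (4,9):dx=+7,dy=+10->C; (4,10):dx=+9,dy=+14->C; (5,6):dx=-9,dy=-2->C; (5,7):dx=+3,dy=+4->C
  (5,8):dx=-4,dy=+6->D; (5,9):dx=+2,dy=+12->C; (5,10):dx=+4,dy=+16->C; (6,7):dx=+12,dy=+6->C
  (6,8):dx=+5,dy=+8->C; (6,9):dx=+11,dy=+14->C; (6,10):dx=+13,dy=+18->C; (7,8):dx=-7,dy=+2->D
  (7,9):dx=-1,dy=+8->D; (7,10):dx=+1,dy=+12->C; (8,9):dx=+6,dy=+6->C; (8,10):dx=+8,dy=+10->C
  (9,10):dx=+2,dy=+4->C
Step 2: C = 30, D = 15, total pairs = 45.
Step 3: tau = (C - D)/(n(n-1)/2) = (30 - 15)/45 = 0.333333.
Step 4: Exact two-sided p-value (enumerate n! = 3628800 permutations of y under H0): p = 0.216373.
Step 5: alpha = 0.05. fail to reject H0.

tau_b = 0.3333 (C=30, D=15), p = 0.216373, fail to reject H0.


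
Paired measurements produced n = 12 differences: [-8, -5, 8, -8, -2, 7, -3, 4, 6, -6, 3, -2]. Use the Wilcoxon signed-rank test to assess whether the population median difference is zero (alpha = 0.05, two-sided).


Step 1: Drop any zero differences (none here) and take |d_i|.
|d| = [8, 5, 8, 8, 2, 7, 3, 4, 6, 6, 3, 2]
Step 2: Midrank |d_i| (ties get averaged ranks).
ranks: |8|->11, |5|->6, |8|->11, |8|->11, |2|->1.5, |7|->9, |3|->3.5, |4|->5, |6|->7.5, |6|->7.5, |3|->3.5, |2|->1.5
Step 3: Attach original signs; sum ranks with positive sign and with negative sign.
W+ = 11 + 9 + 5 + 7.5 + 3.5 = 36
W- = 11 + 6 + 11 + 1.5 + 3.5 + 7.5 + 1.5 = 42
(Check: W+ + W- = 78 should equal n(n+1)/2 = 78.)
Step 4: Test statistic W = min(W+, W-) = 36.
Step 5: Ties in |d|, so use the tie-corrected normal approximation.
        E[W] = n(n+1)/4 = 12*13/4 = 39.
        Tie groups: |d|=2 (t=2), |d|=3 (t=2), |d|=6 (t=2), |d|=8 (t=3); sum(t^3 - t) = 42.
        Var[W] = n(n+1)(2n+1)/24 - sum(t^3-t)/48 = 3900/24 - 42/48 = 161.625.
        z = (W - E[W]) / sqrt(Var[W]) = (36 - 39) / 12.7132 = -0.2360.
        Two-sided p = 2*Phi(z) = 0.813452.
Step 6: alpha = 0.05. fail to reject H0.

W+ = 36, W- = 42, W = min = 36, p = 0.813452, fail to reject H0.


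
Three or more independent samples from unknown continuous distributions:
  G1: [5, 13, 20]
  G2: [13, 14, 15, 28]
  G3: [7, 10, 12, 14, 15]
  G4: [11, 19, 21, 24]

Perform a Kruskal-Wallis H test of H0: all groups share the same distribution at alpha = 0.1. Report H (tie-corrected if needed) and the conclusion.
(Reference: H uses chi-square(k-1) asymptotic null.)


Step 1: Combine all N = 16 observations and assign midranks.
sorted (value, group, rank): (5,G1,1), (7,G3,2), (10,G3,3), (11,G4,4), (12,G3,5), (13,G1,6.5), (13,G2,6.5), (14,G2,8.5), (14,G3,8.5), (15,G2,10.5), (15,G3,10.5), (19,G4,12), (20,G1,13), (21,G4,14), (24,G4,15), (28,G2,16)
Step 2: Sum ranks within each group.
R_1 = 20.5 (n_1 = 3)
R_2 = 41.5 (n_2 = 4)
R_3 = 29 (n_3 = 5)
R_4 = 45 (n_4 = 4)
Step 3: H = 12/(N(N+1)) * sum(R_i^2/n_i) - 3(N+1)
     = 12/(16*17) * (20.5^2/3 + 41.5^2/4 + 29^2/5 + 45^2/4) - 3*17
     = 0.044118 * 1245.1 - 51
     = 3.930699.
Step 4: Ties present; correction factor C = 1 - 18/(16^3 - 16) = 0.995588. Corrected H = 3.930699 / 0.995588 = 3.948117.
Step 5: Under H0, H ~ chi^2(3); p-value = 0.267121.
Step 6: alpha = 0.1. fail to reject H0.

H = 3.9481, df = 3, p = 0.267121, fail to reject H0.


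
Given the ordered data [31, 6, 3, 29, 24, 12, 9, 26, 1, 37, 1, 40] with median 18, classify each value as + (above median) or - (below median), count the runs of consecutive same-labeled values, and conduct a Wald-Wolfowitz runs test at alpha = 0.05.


Step 1: Compute median = 18; label A = above, B = below.
Labels in order: ABBAABBABABA  (n_A = 6, n_B = 6)
Step 2: Count runs R = 9.
Step 3: Under H0 (random ordering), E[R] = 2*n_A*n_B/(n_A+n_B) + 1 = 2*6*6/12 + 1 = 7.0000.
        Var[R] = 2*n_A*n_B*(2*n_A*n_B - n_A - n_B) / ((n_A+n_B)^2 * (n_A+n_B-1)) = 4320/1584 = 2.7273.
        SD[R] = 1.6514.
Step 4: Continuity-corrected z = (R - 0.5 - E[R]) / SD[R] = (9 - 0.5 - 7.0000) / 1.6514 = 0.9083.
Step 5: Two-sided p-value via normal approximation = 2*(1 - Phi(|z|)) = 0.363722.
Step 6: alpha = 0.05. fail to reject H0.

R = 9, z = 0.9083, p = 0.363722, fail to reject H0.


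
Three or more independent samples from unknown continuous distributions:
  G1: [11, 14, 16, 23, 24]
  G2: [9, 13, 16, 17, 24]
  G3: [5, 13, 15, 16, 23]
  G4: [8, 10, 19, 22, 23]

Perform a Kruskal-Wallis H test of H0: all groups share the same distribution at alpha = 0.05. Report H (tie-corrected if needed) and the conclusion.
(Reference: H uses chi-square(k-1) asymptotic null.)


Step 1: Combine all N = 20 observations and assign midranks.
sorted (value, group, rank): (5,G3,1), (8,G4,2), (9,G2,3), (10,G4,4), (11,G1,5), (13,G2,6.5), (13,G3,6.5), (14,G1,8), (15,G3,9), (16,G1,11), (16,G2,11), (16,G3,11), (17,G2,13), (19,G4,14), (22,G4,15), (23,G1,17), (23,G3,17), (23,G4,17), (24,G1,19.5), (24,G2,19.5)
Step 2: Sum ranks within each group.
R_1 = 60.5 (n_1 = 5)
R_2 = 53 (n_2 = 5)
R_3 = 44.5 (n_3 = 5)
R_4 = 52 (n_4 = 5)
Step 3: H = 12/(N(N+1)) * sum(R_i^2/n_i) - 3(N+1)
     = 12/(20*21) * (60.5^2/5 + 53^2/5 + 44.5^2/5 + 52^2/5) - 3*21
     = 0.028571 * 2230.7 - 63
     = 0.734286.
Step 4: Ties present; correction factor C = 1 - 60/(20^3 - 20) = 0.992481. Corrected H = 0.734286 / 0.992481 = 0.739848.
Step 5: Under H0, H ~ chi^2(3); p-value = 0.863794.
Step 6: alpha = 0.05. fail to reject H0.

H = 0.7398, df = 3, p = 0.863794, fail to reject H0.


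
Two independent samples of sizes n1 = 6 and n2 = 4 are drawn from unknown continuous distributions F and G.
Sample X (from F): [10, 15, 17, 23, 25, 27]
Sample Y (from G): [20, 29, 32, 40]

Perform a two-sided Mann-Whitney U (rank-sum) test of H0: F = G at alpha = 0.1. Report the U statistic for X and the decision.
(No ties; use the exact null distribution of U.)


Step 1: Combine and sort all 10 observations; assign midranks.
sorted (value, group): (10,X), (15,X), (17,X), (20,Y), (23,X), (25,X), (27,X), (29,Y), (32,Y), (40,Y)
ranks: 10->1, 15->2, 17->3, 20->4, 23->5, 25->6, 27->7, 29->8, 32->9, 40->10
Step 2: Rank sum for X: R1 = 1 + 2 + 3 + 5 + 6 + 7 = 24.
Step 3: U_X = R1 - n1(n1+1)/2 = 24 - 6*7/2 = 24 - 21 = 3.
       U_Y = n1*n2 - U_X = 24 - 3 = 21.
Step 4: No ties, so the exact null distribution of U (based on enumerating the C(10,6) = 210 equally likely rank assignments) gives the two-sided p-value.
Step 5: p-value = 0.066667; compare to alpha = 0.1. reject H0.

U_X = 3, p = 0.066667, reject H0 at alpha = 0.1.


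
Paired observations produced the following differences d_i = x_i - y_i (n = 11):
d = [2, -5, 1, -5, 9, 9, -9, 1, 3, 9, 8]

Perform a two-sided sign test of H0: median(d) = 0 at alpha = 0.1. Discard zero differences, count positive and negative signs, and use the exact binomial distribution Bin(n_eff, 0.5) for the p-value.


Step 1: Discard zero differences. Original n = 11; n_eff = number of nonzero differences = 11.
Nonzero differences (with sign): +2, -5, +1, -5, +9, +9, -9, +1, +3, +9, +8
Step 2: Count signs: positive = 8, negative = 3.
Step 3: Under H0: P(positive) = 0.5, so the number of positives S ~ Bin(11, 0.5).
Step 4: Two-sided exact p-value = sum of Bin(11,0.5) probabilities at or below the observed probability = 0.226562.
Step 5: alpha = 0.1. fail to reject H0.

n_eff = 11, pos = 8, neg = 3, p = 0.226562, fail to reject H0.


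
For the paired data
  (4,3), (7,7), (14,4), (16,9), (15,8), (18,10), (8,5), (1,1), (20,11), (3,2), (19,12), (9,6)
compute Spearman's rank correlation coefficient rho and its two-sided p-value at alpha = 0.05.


Step 1: Rank x and y separately (midranks; no ties here).
rank(x): 4->3, 7->4, 14->7, 16->9, 15->8, 18->10, 8->5, 1->1, 20->12, 3->2, 19->11, 9->6
rank(y): 3->3, 7->7, 4->4, 9->9, 8->8, 10->10, 5->5, 1->1, 11->11, 2->2, 12->12, 6->6
Step 2: d_i = R_x(i) - R_y(i); compute d_i^2.
  (3-3)^2=0, (4-7)^2=9, (7-4)^2=9, (9-9)^2=0, (8-8)^2=0, (10-10)^2=0, (5-5)^2=0, (1-1)^2=0, (12-11)^2=1, (2-2)^2=0, (11-12)^2=1, (6-6)^2=0
sum(d^2) = 20.
Step 3: rho = 1 - 6*20 / (12*(12^2 - 1)) = 1 - 120/1716 = 0.930070.
Step 4: Under H0, t = rho * sqrt((n-2)/(1-rho^2)) = 8.0057 ~ t(10).
Step 5: Two-sided p-value from the t-distribution with 10 df = 0.000012.
Step 6: alpha = 0.05. reject H0.

rho = 0.9301, p = 0.000012, reject H0 at alpha = 0.05.


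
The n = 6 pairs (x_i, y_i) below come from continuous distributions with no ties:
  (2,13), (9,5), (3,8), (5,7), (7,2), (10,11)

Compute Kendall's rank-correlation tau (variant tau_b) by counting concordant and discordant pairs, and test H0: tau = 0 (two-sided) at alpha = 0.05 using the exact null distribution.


Step 1: Enumerate the 15 unordered pairs (i,j) with i<j and classify each by sign(x_j-x_i) * sign(y_j-y_i).
  (1,2):dx=+7,dy=-8->D; (1,3):dx=+1,dy=-5->D; (1,4):dx=+3,dy=-6->D; (1,5):dx=+5,dy=-11->D
  (1,6):dx=+8,dy=-2->D; (2,3):dx=-6,dy=+3->D; (2,4):dx=-4,dy=+2->D; (2,5):dx=-2,dy=-3->C
  (2,6):dx=+1,dy=+6->C; (3,4):dx=+2,dy=-1->D; (3,5):dx=+4,dy=-6->D; (3,6):dx=+7,dy=+3->C
  (4,5):dx=+2,dy=-5->D; (4,6):dx=+5,dy=+4->C; (5,6):dx=+3,dy=+9->C
Step 2: C = 5, D = 10, total pairs = 15.
Step 3: tau = (C - D)/(n(n-1)/2) = (5 - 10)/15 = -0.333333.
Step 4: Exact two-sided p-value (enumerate n! = 720 permutations of y under H0): p = 0.469444.
Step 5: alpha = 0.05. fail to reject H0.

tau_b = -0.3333 (C=5, D=10), p = 0.469444, fail to reject H0.


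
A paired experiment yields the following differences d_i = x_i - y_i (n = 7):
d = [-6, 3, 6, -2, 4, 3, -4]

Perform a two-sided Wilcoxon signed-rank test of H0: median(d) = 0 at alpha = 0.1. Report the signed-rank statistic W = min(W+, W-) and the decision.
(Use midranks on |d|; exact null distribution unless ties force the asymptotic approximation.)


Step 1: Drop any zero differences (none here) and take |d_i|.
|d| = [6, 3, 6, 2, 4, 3, 4]
Step 2: Midrank |d_i| (ties get averaged ranks).
ranks: |6|->6.5, |3|->2.5, |6|->6.5, |2|->1, |4|->4.5, |3|->2.5, |4|->4.5
Step 3: Attach original signs; sum ranks with positive sign and with negative sign.
W+ = 2.5 + 6.5 + 4.5 + 2.5 = 16
W- = 6.5 + 1 + 4.5 = 12
(Check: W+ + W- = 28 should equal n(n+1)/2 = 28.)
Step 4: Test statistic W = min(W+, W-) = 12.
Step 5: Ties in |d|, so use the tie-corrected normal approximation.
        E[W] = n(n+1)/4 = 7*8/4 = 14.
        Tie groups: |d|=3 (t=2), |d|=4 (t=2), |d|=6 (t=2); sum(t^3 - t) = 18.
        Var[W] = n(n+1)(2n+1)/24 - sum(t^3-t)/48 = 840/24 - 18/48 = 34.625.
        z = (W - E[W]) / sqrt(Var[W]) = (12 - 14) / 5.8843 = -0.3399.
        Two-sided p = 2*Phi(z) = 0.733941.
Step 6: alpha = 0.1. fail to reject H0.

W+ = 16, W- = 12, W = min = 12, p = 0.733941, fail to reject H0.


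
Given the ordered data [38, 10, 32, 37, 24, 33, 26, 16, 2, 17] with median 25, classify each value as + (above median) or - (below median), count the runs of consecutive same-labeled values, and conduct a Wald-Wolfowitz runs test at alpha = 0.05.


Step 1: Compute median = 25; label A = above, B = below.
Labels in order: ABAABAABBB  (n_A = 5, n_B = 5)
Step 2: Count runs R = 6.
Step 3: Under H0 (random ordering), E[R] = 2*n_A*n_B/(n_A+n_B) + 1 = 2*5*5/10 + 1 = 6.0000.
        Var[R] = 2*n_A*n_B*(2*n_A*n_B - n_A - n_B) / ((n_A+n_B)^2 * (n_A+n_B-1)) = 2000/900 = 2.2222.
        SD[R] = 1.4907.
Step 4: R = E[R], so z = 0 with no continuity correction.
Step 5: Two-sided p-value via normal approximation = 2*(1 - Phi(|z|)) = 1.000000.
Step 6: alpha = 0.05. fail to reject H0.

R = 6, z = 0.0000, p = 1.000000, fail to reject H0.


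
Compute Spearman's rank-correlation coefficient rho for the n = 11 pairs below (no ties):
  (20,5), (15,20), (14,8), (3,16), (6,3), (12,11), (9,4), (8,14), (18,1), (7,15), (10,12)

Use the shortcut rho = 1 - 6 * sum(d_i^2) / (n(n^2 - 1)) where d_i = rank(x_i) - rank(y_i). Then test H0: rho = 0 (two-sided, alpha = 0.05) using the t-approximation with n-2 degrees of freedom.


Step 1: Rank x and y separately (midranks; no ties here).
rank(x): 20->11, 15->9, 14->8, 3->1, 6->2, 12->7, 9->5, 8->4, 18->10, 7->3, 10->6
rank(y): 5->4, 20->11, 8->5, 16->10, 3->2, 11->6, 4->3, 14->8, 1->1, 15->9, 12->7
Step 2: d_i = R_x(i) - R_y(i); compute d_i^2.
  (11-4)^2=49, (9-11)^2=4, (8-5)^2=9, (1-10)^2=81, (2-2)^2=0, (7-6)^2=1, (5-3)^2=4, (4-8)^2=16, (10-1)^2=81, (3-9)^2=36, (6-7)^2=1
sum(d^2) = 282.
Step 3: rho = 1 - 6*282 / (11*(11^2 - 1)) = 1 - 1692/1320 = -0.281818.
Step 4: Under H0, t = rho * sqrt((n-2)/(1-rho^2)) = -0.8812 ~ t(9).
Step 5: Two-sided p-value from the t-distribution with 9 df = 0.401145.
Step 6: alpha = 0.05. fail to reject H0.

rho = -0.2818, p = 0.401145, fail to reject H0 at alpha = 0.05.


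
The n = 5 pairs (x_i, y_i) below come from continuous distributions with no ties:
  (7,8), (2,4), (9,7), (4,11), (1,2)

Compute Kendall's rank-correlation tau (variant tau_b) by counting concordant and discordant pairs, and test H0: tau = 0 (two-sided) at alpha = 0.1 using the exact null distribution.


Step 1: Enumerate the 10 unordered pairs (i,j) with i<j and classify each by sign(x_j-x_i) * sign(y_j-y_i).
  (1,2):dx=-5,dy=-4->C; (1,3):dx=+2,dy=-1->D; (1,4):dx=-3,dy=+3->D; (1,5):dx=-6,dy=-6->C
  (2,3):dx=+7,dy=+3->C; (2,4):dx=+2,dy=+7->C; (2,5):dx=-1,dy=-2->C; (3,4):dx=-5,dy=+4->D
  (3,5):dx=-8,dy=-5->C; (4,5):dx=-3,dy=-9->C
Step 2: C = 7, D = 3, total pairs = 10.
Step 3: tau = (C - D)/(n(n-1)/2) = (7 - 3)/10 = 0.400000.
Step 4: Exact two-sided p-value (enumerate n! = 120 permutations of y under H0): p = 0.483333.
Step 5: alpha = 0.1. fail to reject H0.

tau_b = 0.4000 (C=7, D=3), p = 0.483333, fail to reject H0.


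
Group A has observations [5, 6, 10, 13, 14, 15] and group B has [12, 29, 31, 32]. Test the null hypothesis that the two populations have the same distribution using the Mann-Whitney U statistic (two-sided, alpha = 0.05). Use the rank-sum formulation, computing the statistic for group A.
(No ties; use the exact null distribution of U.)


Step 1: Combine and sort all 10 observations; assign midranks.
sorted (value, group): (5,X), (6,X), (10,X), (12,Y), (13,X), (14,X), (15,X), (29,Y), (31,Y), (32,Y)
ranks: 5->1, 6->2, 10->3, 12->4, 13->5, 14->6, 15->7, 29->8, 31->9, 32->10
Step 2: Rank sum for X: R1 = 1 + 2 + 3 + 5 + 6 + 7 = 24.
Step 3: U_X = R1 - n1(n1+1)/2 = 24 - 6*7/2 = 24 - 21 = 3.
       U_Y = n1*n2 - U_X = 24 - 3 = 21.
Step 4: No ties, so the exact null distribution of U (based on enumerating the C(10,6) = 210 equally likely rank assignments) gives the two-sided p-value.
Step 5: p-value = 0.066667; compare to alpha = 0.05. fail to reject H0.

U_X = 3, p = 0.066667, fail to reject H0 at alpha = 0.05.


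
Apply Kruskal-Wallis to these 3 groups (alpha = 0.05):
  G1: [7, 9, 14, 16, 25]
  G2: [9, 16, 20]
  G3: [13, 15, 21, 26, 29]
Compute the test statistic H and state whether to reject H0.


Step 1: Combine all N = 13 observations and assign midranks.
sorted (value, group, rank): (7,G1,1), (9,G1,2.5), (9,G2,2.5), (13,G3,4), (14,G1,5), (15,G3,6), (16,G1,7.5), (16,G2,7.5), (20,G2,9), (21,G3,10), (25,G1,11), (26,G3,12), (29,G3,13)
Step 2: Sum ranks within each group.
R_1 = 27 (n_1 = 5)
R_2 = 19 (n_2 = 3)
R_3 = 45 (n_3 = 5)
Step 3: H = 12/(N(N+1)) * sum(R_i^2/n_i) - 3(N+1)
     = 12/(13*14) * (27^2/5 + 19^2/3 + 45^2/5) - 3*14
     = 0.065934 * 671.133 - 42
     = 2.250549.
Step 4: Ties present; correction factor C = 1 - 12/(13^3 - 13) = 0.994505. Corrected H = 2.250549 / 0.994505 = 2.262983.
Step 5: Under H0, H ~ chi^2(2); p-value = 0.322552.
Step 6: alpha = 0.05. fail to reject H0.

H = 2.2630, df = 2, p = 0.322552, fail to reject H0.


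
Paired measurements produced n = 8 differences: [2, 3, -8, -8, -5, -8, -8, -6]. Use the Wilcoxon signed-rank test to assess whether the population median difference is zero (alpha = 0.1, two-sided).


Step 1: Drop any zero differences (none here) and take |d_i|.
|d| = [2, 3, 8, 8, 5, 8, 8, 6]
Step 2: Midrank |d_i| (ties get averaged ranks).
ranks: |2|->1, |3|->2, |8|->6.5, |8|->6.5, |5|->3, |8|->6.5, |8|->6.5, |6|->4
Step 3: Attach original signs; sum ranks with positive sign and with negative sign.
W+ = 1 + 2 = 3
W- = 6.5 + 6.5 + 3 + 6.5 + 6.5 + 4 = 33
(Check: W+ + W- = 36 should equal n(n+1)/2 = 36.)
Step 4: Test statistic W = min(W+, W-) = 3.
Step 5: Ties in |d|, so use the tie-corrected normal approximation.
        E[W] = n(n+1)/4 = 8*9/4 = 18.
        Tie groups: |d|=8 (t=4); sum(t^3 - t) = 60.
        Var[W] = n(n+1)(2n+1)/24 - sum(t^3-t)/48 = 1224/24 - 60/48 = 49.75.
        z = (W - E[W]) / sqrt(Var[W]) = (3 - 18) / 7.0534 = -2.1266.
        Two-sided p = 2*Phi(z) = 0.033450.
Step 6: alpha = 0.1. reject H0.

W+ = 3, W- = 33, W = min = 3, p = 0.033450, reject H0.


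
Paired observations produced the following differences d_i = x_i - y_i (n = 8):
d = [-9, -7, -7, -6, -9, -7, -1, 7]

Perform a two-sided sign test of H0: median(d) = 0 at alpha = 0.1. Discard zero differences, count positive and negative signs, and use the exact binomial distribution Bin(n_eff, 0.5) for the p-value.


Step 1: Discard zero differences. Original n = 8; n_eff = number of nonzero differences = 8.
Nonzero differences (with sign): -9, -7, -7, -6, -9, -7, -1, +7
Step 2: Count signs: positive = 1, negative = 7.
Step 3: Under H0: P(positive) = 0.5, so the number of positives S ~ Bin(8, 0.5).
Step 4: Two-sided exact p-value = sum of Bin(8,0.5) probabilities at or below the observed probability = 0.070312.
Step 5: alpha = 0.1. reject H0.

n_eff = 8, pos = 1, neg = 7, p = 0.070312, reject H0.


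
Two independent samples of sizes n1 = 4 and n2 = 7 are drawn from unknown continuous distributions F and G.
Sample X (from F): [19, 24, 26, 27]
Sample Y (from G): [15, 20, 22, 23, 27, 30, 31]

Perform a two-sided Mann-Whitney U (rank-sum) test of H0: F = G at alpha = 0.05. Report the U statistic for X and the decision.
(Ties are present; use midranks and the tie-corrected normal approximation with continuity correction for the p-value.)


Step 1: Combine and sort all 11 observations; assign midranks.
sorted (value, group): (15,Y), (19,X), (20,Y), (22,Y), (23,Y), (24,X), (26,X), (27,X), (27,Y), (30,Y), (31,Y)
ranks: 15->1, 19->2, 20->3, 22->4, 23->5, 24->6, 26->7, 27->8.5, 27->8.5, 30->10, 31->11
Step 2: Rank sum for X: R1 = 2 + 6 + 7 + 8.5 = 23.5.
Step 3: U_X = R1 - n1(n1+1)/2 = 23.5 - 4*5/2 = 23.5 - 10 = 13.5.
       U_Y = n1*n2 - U_X = 28 - 13.5 = 14.5.
Step 4: Ties are present, so use the tie-corrected normal approximation (with continuity correction) for the p-value.
Step 5: p-value = 1.000000; compare to alpha = 0.05. fail to reject H0.

U_X = 13.5, p = 1.000000, fail to reject H0 at alpha = 0.05.


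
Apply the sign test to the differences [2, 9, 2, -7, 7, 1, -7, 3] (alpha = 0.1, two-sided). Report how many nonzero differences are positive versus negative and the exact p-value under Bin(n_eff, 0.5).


Step 1: Discard zero differences. Original n = 8; n_eff = number of nonzero differences = 8.
Nonzero differences (with sign): +2, +9, +2, -7, +7, +1, -7, +3
Step 2: Count signs: positive = 6, negative = 2.
Step 3: Under H0: P(positive) = 0.5, so the number of positives S ~ Bin(8, 0.5).
Step 4: Two-sided exact p-value = sum of Bin(8,0.5) probabilities at or below the observed probability = 0.289062.
Step 5: alpha = 0.1. fail to reject H0.

n_eff = 8, pos = 6, neg = 2, p = 0.289062, fail to reject H0.


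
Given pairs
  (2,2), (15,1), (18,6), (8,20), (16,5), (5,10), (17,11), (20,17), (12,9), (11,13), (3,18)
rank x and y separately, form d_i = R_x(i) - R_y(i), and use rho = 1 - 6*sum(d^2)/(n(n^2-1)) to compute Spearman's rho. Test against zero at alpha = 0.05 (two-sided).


Step 1: Rank x and y separately (midranks; no ties here).
rank(x): 2->1, 15->7, 18->10, 8->4, 16->8, 5->3, 17->9, 20->11, 12->6, 11->5, 3->2
rank(y): 2->2, 1->1, 6->4, 20->11, 5->3, 10->6, 11->7, 17->9, 9->5, 13->8, 18->10
Step 2: d_i = R_x(i) - R_y(i); compute d_i^2.
  (1-2)^2=1, (7-1)^2=36, (10-4)^2=36, (4-11)^2=49, (8-3)^2=25, (3-6)^2=9, (9-7)^2=4, (11-9)^2=4, (6-5)^2=1, (5-8)^2=9, (2-10)^2=64
sum(d^2) = 238.
Step 3: rho = 1 - 6*238 / (11*(11^2 - 1)) = 1 - 1428/1320 = -0.081818.
Step 4: Under H0, t = rho * sqrt((n-2)/(1-rho^2)) = -0.2463 ~ t(9).
Step 5: Two-sided p-value from the t-distribution with 9 df = 0.810990.
Step 6: alpha = 0.05. fail to reject H0.

rho = -0.0818, p = 0.810990, fail to reject H0 at alpha = 0.05.


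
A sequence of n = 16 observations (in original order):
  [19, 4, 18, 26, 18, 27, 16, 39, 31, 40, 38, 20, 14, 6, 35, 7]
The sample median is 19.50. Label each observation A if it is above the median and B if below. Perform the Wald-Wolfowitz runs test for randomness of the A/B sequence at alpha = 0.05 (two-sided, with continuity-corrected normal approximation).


Step 1: Compute median = 19.50; label A = above, B = below.
Labels in order: BBBABABAAAAABBAB  (n_A = 8, n_B = 8)
Step 2: Count runs R = 9.
Step 3: Under H0 (random ordering), E[R] = 2*n_A*n_B/(n_A+n_B) + 1 = 2*8*8/16 + 1 = 9.0000.
        Var[R] = 2*n_A*n_B*(2*n_A*n_B - n_A - n_B) / ((n_A+n_B)^2 * (n_A+n_B-1)) = 14336/3840 = 3.7333.
        SD[R] = 1.9322.
Step 4: R = E[R], so z = 0 with no continuity correction.
Step 5: Two-sided p-value via normal approximation = 2*(1 - Phi(|z|)) = 1.000000.
Step 6: alpha = 0.05. fail to reject H0.

R = 9, z = 0.0000, p = 1.000000, fail to reject H0.


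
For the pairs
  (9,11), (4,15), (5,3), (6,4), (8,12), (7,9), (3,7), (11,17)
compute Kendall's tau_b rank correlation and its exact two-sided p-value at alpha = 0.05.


Step 1: Enumerate the 28 unordered pairs (i,j) with i<j and classify each by sign(x_j-x_i) * sign(y_j-y_i).
  (1,2):dx=-5,dy=+4->D; (1,3):dx=-4,dy=-8->C; (1,4):dx=-3,dy=-7->C; (1,5):dx=-1,dy=+1->D
  (1,6):dx=-2,dy=-2->C; (1,7):dx=-6,dy=-4->C; (1,8):dx=+2,dy=+6->C; (2,3):dx=+1,dy=-12->D
  (2,4):dx=+2,dy=-11->D; (2,5):dx=+4,dy=-3->D; (2,6):dx=+3,dy=-6->D; (2,7):dx=-1,dy=-8->C
  (2,8):dx=+7,dy=+2->C; (3,4):dx=+1,dy=+1->C; (3,5):dx=+3,dy=+9->C; (3,6):dx=+2,dy=+6->C
  (3,7):dx=-2,dy=+4->D; (3,8):dx=+6,dy=+14->C; (4,5):dx=+2,dy=+8->C; (4,6):dx=+1,dy=+5->C
  (4,7):dx=-3,dy=+3->D; (4,8):dx=+5,dy=+13->C; (5,6):dx=-1,dy=-3->C; (5,7):dx=-5,dy=-5->C
  (5,8):dx=+3,dy=+5->C; (6,7):dx=-4,dy=-2->C; (6,8):dx=+4,dy=+8->C; (7,8):dx=+8,dy=+10->C
Step 2: C = 20, D = 8, total pairs = 28.
Step 3: tau = (C - D)/(n(n-1)/2) = (20 - 8)/28 = 0.428571.
Step 4: Exact two-sided p-value (enumerate n! = 40320 permutations of y under H0): p = 0.178869.
Step 5: alpha = 0.05. fail to reject H0.

tau_b = 0.4286 (C=20, D=8), p = 0.178869, fail to reject H0.


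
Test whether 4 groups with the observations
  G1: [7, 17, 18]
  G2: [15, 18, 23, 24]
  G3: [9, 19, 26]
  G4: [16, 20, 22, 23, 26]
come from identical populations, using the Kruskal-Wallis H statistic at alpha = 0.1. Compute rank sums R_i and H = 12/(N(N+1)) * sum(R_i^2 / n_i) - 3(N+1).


Step 1: Combine all N = 15 observations and assign midranks.
sorted (value, group, rank): (7,G1,1), (9,G3,2), (15,G2,3), (16,G4,4), (17,G1,5), (18,G1,6.5), (18,G2,6.5), (19,G3,8), (20,G4,9), (22,G4,10), (23,G2,11.5), (23,G4,11.5), (24,G2,13), (26,G3,14.5), (26,G4,14.5)
Step 2: Sum ranks within each group.
R_1 = 12.5 (n_1 = 3)
R_2 = 34 (n_2 = 4)
R_3 = 24.5 (n_3 = 3)
R_4 = 49 (n_4 = 5)
Step 3: H = 12/(N(N+1)) * sum(R_i^2/n_i) - 3(N+1)
     = 12/(15*16) * (12.5^2/3 + 34^2/4 + 24.5^2/3 + 49^2/5) - 3*16
     = 0.050000 * 1021.37 - 48
     = 3.068333.
Step 4: Ties present; correction factor C = 1 - 18/(15^3 - 15) = 0.994643. Corrected H = 3.068333 / 0.994643 = 3.084859.
Step 5: Under H0, H ~ chi^2(3); p-value = 0.378726.
Step 6: alpha = 0.1. fail to reject H0.

H = 3.0849, df = 3, p = 0.378726, fail to reject H0.


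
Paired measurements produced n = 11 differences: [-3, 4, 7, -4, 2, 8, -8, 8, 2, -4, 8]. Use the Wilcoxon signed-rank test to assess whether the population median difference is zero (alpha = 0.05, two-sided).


Step 1: Drop any zero differences (none here) and take |d_i|.
|d| = [3, 4, 7, 4, 2, 8, 8, 8, 2, 4, 8]
Step 2: Midrank |d_i| (ties get averaged ranks).
ranks: |3|->3, |4|->5, |7|->7, |4|->5, |2|->1.5, |8|->9.5, |8|->9.5, |8|->9.5, |2|->1.5, |4|->5, |8|->9.5
Step 3: Attach original signs; sum ranks with positive sign and with negative sign.
W+ = 5 + 7 + 1.5 + 9.5 + 9.5 + 1.5 + 9.5 = 43.5
W- = 3 + 5 + 9.5 + 5 = 22.5
(Check: W+ + W- = 66 should equal n(n+1)/2 = 66.)
Step 4: Test statistic W = min(W+, W-) = 22.5.
Step 5: Ties in |d|, so use the tie-corrected normal approximation.
        E[W] = n(n+1)/4 = 11*12/4 = 33.
        Tie groups: |d|=2 (t=2), |d|=4 (t=3), |d|=8 (t=4); sum(t^3 - t) = 90.
        Var[W] = n(n+1)(2n+1)/24 - sum(t^3-t)/48 = 3036/24 - 90/48 = 124.625.
        z = (W - E[W]) / sqrt(Var[W]) = (22.5 - 33) / 11.1636 = -0.9406.
        Two-sided p = 2*Phi(z) = 0.346930.
Step 6: alpha = 0.05. fail to reject H0.

W+ = 43.5, W- = 22.5, W = min = 22.5, p = 0.346930, fail to reject H0.


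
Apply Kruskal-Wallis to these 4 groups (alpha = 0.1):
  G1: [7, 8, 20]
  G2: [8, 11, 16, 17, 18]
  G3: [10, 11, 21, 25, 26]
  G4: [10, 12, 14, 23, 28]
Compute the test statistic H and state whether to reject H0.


Step 1: Combine all N = 18 observations and assign midranks.
sorted (value, group, rank): (7,G1,1), (8,G1,2.5), (8,G2,2.5), (10,G3,4.5), (10,G4,4.5), (11,G2,6.5), (11,G3,6.5), (12,G4,8), (14,G4,9), (16,G2,10), (17,G2,11), (18,G2,12), (20,G1,13), (21,G3,14), (23,G4,15), (25,G3,16), (26,G3,17), (28,G4,18)
Step 2: Sum ranks within each group.
R_1 = 16.5 (n_1 = 3)
R_2 = 42 (n_2 = 5)
R_3 = 58 (n_3 = 5)
R_4 = 54.5 (n_4 = 5)
Step 3: H = 12/(N(N+1)) * sum(R_i^2/n_i) - 3(N+1)
     = 12/(18*19) * (16.5^2/3 + 42^2/5 + 58^2/5 + 54.5^2/5) - 3*19
     = 0.035088 * 1710.4 - 57
     = 3.014035.
Step 4: Ties present; correction factor C = 1 - 18/(18^3 - 18) = 0.996904. Corrected H = 3.014035 / 0.996904 = 3.023395.
Step 5: Under H0, H ~ chi^2(3); p-value = 0.388032.
Step 6: alpha = 0.1. fail to reject H0.

H = 3.0234, df = 3, p = 0.388032, fail to reject H0.


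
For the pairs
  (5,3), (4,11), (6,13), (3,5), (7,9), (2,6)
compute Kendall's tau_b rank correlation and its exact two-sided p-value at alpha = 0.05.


Step 1: Enumerate the 15 unordered pairs (i,j) with i<j and classify each by sign(x_j-x_i) * sign(y_j-y_i).
  (1,2):dx=-1,dy=+8->D; (1,3):dx=+1,dy=+10->C; (1,4):dx=-2,dy=+2->D; (1,5):dx=+2,dy=+6->C
  (1,6):dx=-3,dy=+3->D; (2,3):dx=+2,dy=+2->C; (2,4):dx=-1,dy=-6->C; (2,5):dx=+3,dy=-2->D
  (2,6):dx=-2,dy=-5->C; (3,4):dx=-3,dy=-8->C; (3,5):dx=+1,dy=-4->D; (3,6):dx=-4,dy=-7->C
  (4,5):dx=+4,dy=+4->C; (4,6):dx=-1,dy=+1->D; (5,6):dx=-5,dy=-3->C
Step 2: C = 9, D = 6, total pairs = 15.
Step 3: tau = (C - D)/(n(n-1)/2) = (9 - 6)/15 = 0.200000.
Step 4: Exact two-sided p-value (enumerate n! = 720 permutations of y under H0): p = 0.719444.
Step 5: alpha = 0.05. fail to reject H0.

tau_b = 0.2000 (C=9, D=6), p = 0.719444, fail to reject H0.


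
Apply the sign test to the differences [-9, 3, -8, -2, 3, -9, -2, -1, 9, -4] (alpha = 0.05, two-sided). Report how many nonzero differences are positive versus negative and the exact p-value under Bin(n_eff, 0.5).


Step 1: Discard zero differences. Original n = 10; n_eff = number of nonzero differences = 10.
Nonzero differences (with sign): -9, +3, -8, -2, +3, -9, -2, -1, +9, -4
Step 2: Count signs: positive = 3, negative = 7.
Step 3: Under H0: P(positive) = 0.5, so the number of positives S ~ Bin(10, 0.5).
Step 4: Two-sided exact p-value = sum of Bin(10,0.5) probabilities at or below the observed probability = 0.343750.
Step 5: alpha = 0.05. fail to reject H0.

n_eff = 10, pos = 3, neg = 7, p = 0.343750, fail to reject H0.


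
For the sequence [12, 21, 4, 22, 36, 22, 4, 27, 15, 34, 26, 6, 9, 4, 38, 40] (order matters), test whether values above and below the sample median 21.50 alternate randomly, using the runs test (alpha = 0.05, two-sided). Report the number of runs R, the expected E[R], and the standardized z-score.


Step 1: Compute median = 21.50; label A = above, B = below.
Labels in order: BBBAAABABAABBBAA  (n_A = 8, n_B = 8)
Step 2: Count runs R = 8.
Step 3: Under H0 (random ordering), E[R] = 2*n_A*n_B/(n_A+n_B) + 1 = 2*8*8/16 + 1 = 9.0000.
        Var[R] = 2*n_A*n_B*(2*n_A*n_B - n_A - n_B) / ((n_A+n_B)^2 * (n_A+n_B-1)) = 14336/3840 = 3.7333.
        SD[R] = 1.9322.
Step 4: Continuity-corrected z = (R + 0.5 - E[R]) / SD[R] = (8 + 0.5 - 9.0000) / 1.9322 = -0.2588.
Step 5: Two-sided p-value via normal approximation = 2*(1 - Phi(|z|)) = 0.795809.
Step 6: alpha = 0.05. fail to reject H0.

R = 8, z = -0.2588, p = 0.795809, fail to reject H0.


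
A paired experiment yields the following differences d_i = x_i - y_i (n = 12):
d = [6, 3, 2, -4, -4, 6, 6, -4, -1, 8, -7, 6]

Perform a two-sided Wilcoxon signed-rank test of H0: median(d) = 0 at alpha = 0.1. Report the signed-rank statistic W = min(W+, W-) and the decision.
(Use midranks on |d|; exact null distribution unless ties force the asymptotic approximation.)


Step 1: Drop any zero differences (none here) and take |d_i|.
|d| = [6, 3, 2, 4, 4, 6, 6, 4, 1, 8, 7, 6]
Step 2: Midrank |d_i| (ties get averaged ranks).
ranks: |6|->8.5, |3|->3, |2|->2, |4|->5, |4|->5, |6|->8.5, |6|->8.5, |4|->5, |1|->1, |8|->12, |7|->11, |6|->8.5
Step 3: Attach original signs; sum ranks with positive sign and with negative sign.
W+ = 8.5 + 3 + 2 + 8.5 + 8.5 + 12 + 8.5 = 51
W- = 5 + 5 + 5 + 1 + 11 = 27
(Check: W+ + W- = 78 should equal n(n+1)/2 = 78.)
Step 4: Test statistic W = min(W+, W-) = 27.
Step 5: Ties in |d|, so use the tie-corrected normal approximation.
        E[W] = n(n+1)/4 = 12*13/4 = 39.
        Tie groups: |d|=4 (t=3), |d|=6 (t=4); sum(t^3 - t) = 84.
        Var[W] = n(n+1)(2n+1)/24 - sum(t^3-t)/48 = 3900/24 - 84/48 = 160.75.
        z = (W - E[W]) / sqrt(Var[W]) = (27 - 39) / 12.6787 = -0.9465.
        Two-sided p = 2*Phi(z) = 0.343910.
Step 6: alpha = 0.1. fail to reject H0.

W+ = 51, W- = 27, W = min = 27, p = 0.343910, fail to reject H0.
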